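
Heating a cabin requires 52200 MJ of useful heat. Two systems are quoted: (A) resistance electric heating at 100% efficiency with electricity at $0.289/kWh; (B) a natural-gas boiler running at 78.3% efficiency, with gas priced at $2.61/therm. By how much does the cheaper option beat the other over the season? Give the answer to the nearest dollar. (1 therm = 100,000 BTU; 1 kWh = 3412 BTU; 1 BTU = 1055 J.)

$2542

Heat load = 52200 MJ = 52,200,000,000 J / 1055 = 49,478,673 BTU
Gas: input = 49,478,673 / 0.783 = 63,191,153 BTU = 631.9 therm → 631.9 × $2.61 = $1,649.29
Electric: 49,478,673 BTU / 3412 = 14,500 kWh → × $0.289 = $4,190.90
Difference = |$1,649.29 − $4,190.90| = $2,541.61 ≈ $2542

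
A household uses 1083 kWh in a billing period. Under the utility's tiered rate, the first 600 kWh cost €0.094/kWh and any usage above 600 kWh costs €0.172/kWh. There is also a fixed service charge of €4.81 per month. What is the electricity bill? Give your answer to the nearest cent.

€144.29

First 600 kWh × €0.094 = €56.40
Remaining 483 kWh × €0.172 = €83.08
Energy charge = €139.48; + service €4.81 = €144.29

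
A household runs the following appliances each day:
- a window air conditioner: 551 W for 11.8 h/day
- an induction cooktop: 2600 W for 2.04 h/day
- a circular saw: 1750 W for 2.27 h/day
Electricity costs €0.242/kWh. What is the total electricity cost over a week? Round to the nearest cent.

€26.73

window air conditioner: 551 W × 11.8 h × 7 d = 45,513 Wh = 45.51 kWh
induction cooktop: 2600 W × 2.04 h × 7 d = 37,128 Wh = 37.13 kWh
circular saw: 1750 W × 2.27 h × 7 d = 27,808 Wh = 27.81 kWh
Total energy = 45.51 + 37.13 + 27.81 = 110.4 kWh
Cost = 110.4 kWh × €0.242 = €26.73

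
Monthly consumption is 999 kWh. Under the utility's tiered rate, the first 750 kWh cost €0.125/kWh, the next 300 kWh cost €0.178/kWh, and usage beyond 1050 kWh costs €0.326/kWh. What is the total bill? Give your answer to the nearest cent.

€138.07

First 750 kWh × €0.125 = €93.75
Next 249 kWh × €0.178 = €44.32
Remaining tier: 0 kWh (not reached)
Total = €138.07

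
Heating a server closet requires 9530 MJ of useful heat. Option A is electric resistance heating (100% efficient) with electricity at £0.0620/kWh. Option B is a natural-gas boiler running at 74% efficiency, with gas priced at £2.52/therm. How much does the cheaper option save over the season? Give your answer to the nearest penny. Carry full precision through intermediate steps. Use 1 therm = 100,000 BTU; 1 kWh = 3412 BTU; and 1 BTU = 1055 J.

£143.47

Heat load = 9530 MJ = 9,530,000,000 J / 1055 = 9,033,175 BTU
Gas: input = 9,033,175 / 0.74 = 12,206,994 BTU = 122.1 therm → 122.1 × £2.52 = £307.62
Electric: 9,033,175 BTU / 3412 = 2,647 kWh → × £0.0620 = £164.14
Difference = |£307.62 − £164.14| = £143.47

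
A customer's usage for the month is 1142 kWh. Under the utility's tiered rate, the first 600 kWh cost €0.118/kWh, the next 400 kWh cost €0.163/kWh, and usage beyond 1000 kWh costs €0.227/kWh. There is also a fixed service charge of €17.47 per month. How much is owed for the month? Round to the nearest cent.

First 600 kWh × €0.118 = €70.80
Next 400 kWh × €0.163 = €65.20
Remaining 142 kWh × €0.227 = €32.23
Energy charge = €168.23; + service €17.47 = €185.70

€185.70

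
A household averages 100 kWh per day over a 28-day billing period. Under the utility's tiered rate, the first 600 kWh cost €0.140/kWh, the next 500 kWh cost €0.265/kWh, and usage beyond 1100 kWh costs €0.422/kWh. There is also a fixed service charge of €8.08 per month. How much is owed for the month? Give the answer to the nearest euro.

€942

Usage = 100 kWh/day × 28 days = 2800 kWh
First 600 kWh × €0.140 = €84.00
Next 500 kWh × €0.265 = €132.50
Remaining 1700 kWh × €0.422 = €717.40
Energy charge = €933.90; + service €8.08 = €941.98 ≈ €942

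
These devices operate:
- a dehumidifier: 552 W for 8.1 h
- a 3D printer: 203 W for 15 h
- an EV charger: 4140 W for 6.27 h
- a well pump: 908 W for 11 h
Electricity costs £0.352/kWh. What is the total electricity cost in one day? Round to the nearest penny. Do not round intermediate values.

dehumidifier: 552 W × 8.1 h = 4,471 Wh = 4.471 kWh
3D printer: 203 W × 15 h = 3,045 Wh = 3.045 kWh
EV charger: 4140 W × 6.27 h = 25,958 Wh = 25.96 kWh
well pump: 908 W × 11 h = 9,988 Wh = 9.988 kWh
Total energy = 4.471 + 3.045 + 25.96 + 9.988 = 43.46 kWh
Cost = 43.46 kWh × £0.352 = £15.30

£15.30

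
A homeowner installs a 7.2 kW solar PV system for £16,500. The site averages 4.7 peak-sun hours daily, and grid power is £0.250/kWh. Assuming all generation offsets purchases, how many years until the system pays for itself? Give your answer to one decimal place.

5.3 years

Daily generation = 7.2 kW × 4.7 h = 33.84 kWh
Annual generation = 33.84 × 365 = 12352 kWh
Annual savings = 12352 × £0.250 = £3,087.90
Payback = £16,500 / £3,087.90 = 5.34 years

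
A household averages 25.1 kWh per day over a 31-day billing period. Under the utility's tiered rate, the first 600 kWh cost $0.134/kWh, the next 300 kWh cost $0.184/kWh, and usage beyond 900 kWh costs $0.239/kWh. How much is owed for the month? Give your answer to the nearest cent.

$113.17

Usage = 25.1 kWh/day × 31 days = 778.1 kWh
First 600 kWh × $0.134 = $80.40
Next 178.1 kWh × $0.184 = $32.77
Remaining tier: 0 kWh (not reached)
Total = $113.17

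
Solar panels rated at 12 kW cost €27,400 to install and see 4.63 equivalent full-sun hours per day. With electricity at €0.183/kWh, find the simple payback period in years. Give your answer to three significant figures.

7.38 years

Daily generation = 12 kW × 4.63 h = 55.56 kWh
Annual generation = 55.56 × 365 = 20279 kWh
Annual savings = 20279 × €0.183 = €3,711.13
Payback = €27,400 / €3,711.13 = 7.38 years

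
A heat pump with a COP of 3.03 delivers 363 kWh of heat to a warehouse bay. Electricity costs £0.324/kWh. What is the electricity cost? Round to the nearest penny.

Electrical input = 363 kWh / 3.03 = 119.8 kWh
Cost = 119.8 × £0.324/kWh = £38.82

£38.82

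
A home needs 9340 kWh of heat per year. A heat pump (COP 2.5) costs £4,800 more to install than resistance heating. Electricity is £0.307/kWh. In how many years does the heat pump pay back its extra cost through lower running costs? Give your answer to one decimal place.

Resistance: 9340 kWh × £0.307 = £2,867.38/yr
Heat pump: 9340 / 2.5 = 3736 kWh in → × £0.307 = £1,146.95/yr
Annual savings = £1,720.43
Payback = £4,800 / £1,720.43 = 2.79 years

2.8 years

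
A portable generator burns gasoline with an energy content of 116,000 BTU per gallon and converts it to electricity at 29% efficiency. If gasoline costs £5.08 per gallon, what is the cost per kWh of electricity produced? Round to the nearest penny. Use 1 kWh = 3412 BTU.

£0.52

Electrical output per gallon = 116,000 BTU × 0.29 / 3412 BTU/kWh = 9.859 kWh
Cost per kWh = £5.08 / 9.859 kWh = £0.515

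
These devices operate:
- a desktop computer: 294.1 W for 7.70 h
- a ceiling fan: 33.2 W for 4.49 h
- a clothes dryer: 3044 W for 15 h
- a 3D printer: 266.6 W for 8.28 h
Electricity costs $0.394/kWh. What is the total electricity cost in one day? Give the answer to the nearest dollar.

$20

desktop computer: 294.1 W × 7.70 h = 2,265 Wh = 2.265 kWh
ceiling fan: 33.2 W × 4.49 h = 149 Wh = 0.1491 kWh
clothes dryer: 3044 W × 15 h = 45,660 Wh = 45.66 kWh
3D printer: 266.6 W × 8.28 h = 2,207 Wh = 2.207 kWh
Total energy = 2.265 + 0.1491 + 45.66 + 2.207 = 50.28 kWh
Cost = 50.28 kWh × $0.394 = $19.81 ≈ $20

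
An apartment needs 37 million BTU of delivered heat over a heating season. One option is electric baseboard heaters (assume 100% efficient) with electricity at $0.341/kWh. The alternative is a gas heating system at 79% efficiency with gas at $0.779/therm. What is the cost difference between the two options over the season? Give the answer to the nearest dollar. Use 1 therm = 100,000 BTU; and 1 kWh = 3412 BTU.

Heat load = 37 × 10⁶ BTU = 37,000,000 BTU
Gas: input = 37,000,000 / 0.79 = 46,835,443 BTU = 468.4 therm → 468.4 × $0.779 = $364.85
Electric: 37,000,000 BTU / 3412 = 10,840 kWh → × $0.341 = $3,697.83
Difference = |$364.85 − $3,697.83| = $3,332.98 ≈ $3333

$3333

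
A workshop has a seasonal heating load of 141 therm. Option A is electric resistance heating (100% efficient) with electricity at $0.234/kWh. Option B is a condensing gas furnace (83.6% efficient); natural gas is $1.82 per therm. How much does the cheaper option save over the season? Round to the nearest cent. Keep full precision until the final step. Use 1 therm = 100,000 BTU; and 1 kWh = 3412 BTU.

Heat load = 141 therm × 100,000 = 14,100,000 BTU
Gas: input = 14,100,000 / 0.836 = 16,866,029 BTU = 168.7 therm → 168.7 × $1.82 = $306.96
Electric: 14,100,000 BTU / 3412 = 4,132 kWh → × $0.234 = $967.00
Difference = |$306.96 − $967.00| = $660.04

$660.04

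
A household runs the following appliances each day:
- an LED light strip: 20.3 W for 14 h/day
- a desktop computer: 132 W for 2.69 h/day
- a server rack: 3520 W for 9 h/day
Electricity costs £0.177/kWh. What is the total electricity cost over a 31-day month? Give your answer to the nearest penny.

LED light strip: 20.3 W × 14 h × 31 d = 8,810 Wh = 8.81 kWh
desktop computer: 132 W × 2.69 h × 31 d = 11,007 Wh = 11.01 kWh
server rack: 3520 W × 9 h × 31 d = 982,080 Wh = 982.1 kWh
Total energy = 8.81 + 11.01 + 982.1 = 1,002 kWh
Cost = 1,002 kWh × £0.177 = £177.34

£177.34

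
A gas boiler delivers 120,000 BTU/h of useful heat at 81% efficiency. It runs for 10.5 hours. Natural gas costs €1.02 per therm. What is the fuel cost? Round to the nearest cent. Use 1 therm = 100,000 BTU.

€15.87

Heat delivered = 120,000 BTU/h × 10.5 h = 1,260,000 BTU
Gas input = 1,260,000 / 0.81 = 1,555,556 BTU
= 1,555,556 / 100,000 = 15.56 therm
Cost = 15.56 × €1.02/therm = €15.87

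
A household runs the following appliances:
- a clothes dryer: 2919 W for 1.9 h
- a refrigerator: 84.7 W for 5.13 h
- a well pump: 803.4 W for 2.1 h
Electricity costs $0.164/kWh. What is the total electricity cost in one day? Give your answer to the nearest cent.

clothes dryer: 2919 W × 1.9 h = 5,546 Wh = 5.546 kWh
refrigerator: 84.7 W × 5.13 h = 435 Wh = 0.4345 kWh
well pump: 803.4 W × 2.1 h = 1,687 Wh = 1.687 kWh
Total energy = 5.546 + 0.4345 + 1.687 = 7.668 kWh
Cost = 7.668 kWh × $0.164 = $1.26

$1.26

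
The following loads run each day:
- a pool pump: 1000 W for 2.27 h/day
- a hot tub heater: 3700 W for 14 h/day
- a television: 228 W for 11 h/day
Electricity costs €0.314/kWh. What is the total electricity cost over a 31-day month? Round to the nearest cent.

pool pump: 1000 W × 2.27 h × 31 d = 70,370 Wh = 70.37 kWh
hot tub heater: 3700 W × 14 h × 31 d = 1,605,800 Wh = 1,606 kWh
television: 228 W × 11 h × 31 d = 77,748 Wh = 77.75 kWh
Total energy = 70.37 + 1,606 + 77.75 = 1,754 kWh
Cost = 1,754 kWh × €0.314 = €550.73

€550.73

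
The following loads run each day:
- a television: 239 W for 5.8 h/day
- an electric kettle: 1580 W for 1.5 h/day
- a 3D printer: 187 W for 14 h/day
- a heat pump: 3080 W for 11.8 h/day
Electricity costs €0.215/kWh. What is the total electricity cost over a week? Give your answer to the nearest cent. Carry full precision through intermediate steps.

television: 239 W × 5.8 h × 7 d = 9,703 Wh = 9.703 kWh
electric kettle: 1580 W × 1.5 h × 7 d = 16,590 Wh = 16.59 kWh
3D printer: 187 W × 14 h × 7 d = 18,326 Wh = 18.33 kWh
heat pump: 3080 W × 11.8 h × 7 d = 254,408 Wh = 254.4 kWh
Total energy = 9.703 + 16.59 + 18.33 + 254.4 = 299 kWh
Cost = 299 kWh × €0.215 = €64.29

€64.29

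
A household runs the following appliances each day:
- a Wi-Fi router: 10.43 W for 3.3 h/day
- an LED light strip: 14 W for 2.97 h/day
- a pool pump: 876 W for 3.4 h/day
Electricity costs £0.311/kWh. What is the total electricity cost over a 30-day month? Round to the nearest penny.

Wi-Fi router: 10.43 W × 3.3 h × 30 d = 1,033 Wh = 1.033 kWh
LED light strip: 14 W × 2.97 h × 30 d = 1,247 Wh = 1.247 kWh
pool pump: 876 W × 3.4 h × 30 d = 89,352 Wh = 89.35 kWh
Total energy = 1.033 + 1.247 + 89.35 = 91.63 kWh
Cost = 91.63 kWh × £0.311 = £28.50

£28.50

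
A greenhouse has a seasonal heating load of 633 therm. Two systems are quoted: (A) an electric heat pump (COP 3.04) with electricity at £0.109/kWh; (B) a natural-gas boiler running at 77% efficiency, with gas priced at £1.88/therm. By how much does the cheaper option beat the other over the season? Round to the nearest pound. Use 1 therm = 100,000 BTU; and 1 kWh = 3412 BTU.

Heat load = 633 therm × 100,000 = 63,300,000 BTU
Gas: input = 63,300,000 / 0.77 = 82,207,792 BTU = 822.1 therm → 822.1 × £1.88 = £1,545.51
Heat pump: 63,300,000 BTU / 3412 = 18,550 kWh heat; / 3.04 = 6,103 kWh in → × £0.109 = £665.19
Difference = |£1,545.51 − £665.19| = £880.31 ≈ £880

£880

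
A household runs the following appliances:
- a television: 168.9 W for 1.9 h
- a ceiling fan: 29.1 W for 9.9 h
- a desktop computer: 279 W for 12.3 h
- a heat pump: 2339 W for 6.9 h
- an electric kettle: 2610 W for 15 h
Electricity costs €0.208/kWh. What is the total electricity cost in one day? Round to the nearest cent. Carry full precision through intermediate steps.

€12.34

television: 168.9 W × 1.9 h = 321 Wh = 0.3209 kWh
ceiling fan: 29.1 W × 9.9 h = 288 Wh = 0.2881 kWh
desktop computer: 279 W × 12.3 h = 3,432 Wh = 3.432 kWh
heat pump: 2339 W × 6.9 h = 16,139 Wh = 16.14 kWh
electric kettle: 2610 W × 15 h = 39,150 Wh = 39.15 kWh
Total energy = 0.3209 + 0.2881 + 3.432 + 16.14 + 39.15 = 59.33 kWh
Cost = 59.33 kWh × €0.208 = €12.34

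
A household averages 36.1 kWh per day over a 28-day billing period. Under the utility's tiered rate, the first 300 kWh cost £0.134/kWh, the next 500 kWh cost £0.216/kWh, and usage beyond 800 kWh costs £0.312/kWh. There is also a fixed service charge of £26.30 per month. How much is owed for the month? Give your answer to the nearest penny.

£240.27

Usage = 36.1 kWh/day × 28 days = 1010.8 kWh
First 300 kWh × £0.134 = £40.20
Next 500 kWh × £0.216 = £108.00
Remaining 210.8 kWh × £0.312 = £65.77
Energy charge = £213.97; + service £26.30 = £240.27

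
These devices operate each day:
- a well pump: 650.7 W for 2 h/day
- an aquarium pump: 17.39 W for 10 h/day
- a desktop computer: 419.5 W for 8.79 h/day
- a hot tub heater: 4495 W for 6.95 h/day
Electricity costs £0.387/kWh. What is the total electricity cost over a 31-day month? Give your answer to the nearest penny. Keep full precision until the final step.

well pump: 650.7 W × 2 h × 31 d = 40,343 Wh = 40.34 kWh
aquarium pump: 17.39 W × 10 h × 31 d = 5,391 Wh = 5.391 kWh
desktop computer: 419.5 W × 8.79 h × 31 d = 114,310 Wh = 114.3 kWh
hot tub heater: 4495 W × 6.95 h × 31 d = 968,448 Wh = 968.4 kWh
Total energy = 40.34 + 5.391 + 114.3 + 968.4 = 1,128 kWh
Cost = 1,128 kWh × £0.387 = £436.73

£436.73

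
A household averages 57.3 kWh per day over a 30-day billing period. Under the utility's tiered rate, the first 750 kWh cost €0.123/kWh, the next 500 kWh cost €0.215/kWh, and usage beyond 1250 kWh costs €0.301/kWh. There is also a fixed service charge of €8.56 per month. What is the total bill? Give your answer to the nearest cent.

Usage = 57.3 kWh/day × 30 days = 1719 kWh
First 750 kWh × €0.123 = €92.25
Next 500 kWh × €0.215 = €107.50
Remaining 469 kWh × €0.301 = €141.17
Energy charge = €340.92; + service €8.56 = €349.48

€349.48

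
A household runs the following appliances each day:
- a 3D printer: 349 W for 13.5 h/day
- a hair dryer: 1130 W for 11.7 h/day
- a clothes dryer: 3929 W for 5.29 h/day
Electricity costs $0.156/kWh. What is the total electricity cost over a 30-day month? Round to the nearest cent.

$181.20

3D printer: 349 W × 13.5 h × 30 d = 141,345 Wh = 141.3 kWh
hair dryer: 1130 W × 11.7 h × 30 d = 396,630 Wh = 396.6 kWh
clothes dryer: 3929 W × 5.29 h × 30 d = 623,532 Wh = 623.5 kWh
Total energy = 141.3 + 396.6 + 623.5 = 1,162 kWh
Cost = 1,162 kWh × $0.156 = $181.20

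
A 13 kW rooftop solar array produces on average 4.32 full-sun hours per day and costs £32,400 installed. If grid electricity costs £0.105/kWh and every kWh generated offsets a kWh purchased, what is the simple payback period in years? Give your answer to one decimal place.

15.1 years

Daily generation = 13 kW × 4.32 h = 56.16 kWh
Annual generation = 56.16 × 365 = 20498 kWh
Annual savings = 20498 × £0.105 = £2,152.33
Payback = £32,400 / £2,152.33 = 15.1 years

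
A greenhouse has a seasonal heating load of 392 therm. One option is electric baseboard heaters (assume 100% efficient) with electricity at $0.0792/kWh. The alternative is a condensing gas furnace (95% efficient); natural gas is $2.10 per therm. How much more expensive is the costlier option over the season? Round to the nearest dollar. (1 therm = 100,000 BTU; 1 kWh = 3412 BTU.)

$43

Heat load = 392 therm × 100,000 = 39,200,000 BTU
Gas: input = 39,200,000 / 0.95 = 41,263,158 BTU = 412.6 therm → 412.6 × $2.10 = $866.53
Electric: 39,200,000 BTU / 3412 = 11,490 kWh → × $0.0792 = $909.92
Difference = |$866.53 − $909.92| = $43.39 ≈ $43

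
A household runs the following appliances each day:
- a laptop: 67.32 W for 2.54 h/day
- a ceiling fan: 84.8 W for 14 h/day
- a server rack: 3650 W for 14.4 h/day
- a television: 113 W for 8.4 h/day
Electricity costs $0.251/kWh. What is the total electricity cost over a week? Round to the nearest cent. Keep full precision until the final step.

$96.40

laptop: 67.32 W × 2.54 h × 7 d = 1,197 Wh = 1.197 kWh
ceiling fan: 84.8 W × 14 h × 7 d = 8,310 Wh = 8.31 kWh
server rack: 3650 W × 14.4 h × 7 d = 367,920 Wh = 367.9 kWh
television: 113 W × 8.4 h × 7 d = 6,644 Wh = 6.644 kWh
Total energy = 1.197 + 8.31 + 367.9 + 6.644 = 384.1 kWh
Cost = 384.1 kWh × $0.251 = $96.40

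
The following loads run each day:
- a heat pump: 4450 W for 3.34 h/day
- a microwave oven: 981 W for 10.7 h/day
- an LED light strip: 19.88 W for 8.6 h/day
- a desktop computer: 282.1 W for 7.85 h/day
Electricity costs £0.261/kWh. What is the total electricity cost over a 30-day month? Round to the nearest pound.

heat pump: 4450 W × 3.34 h × 30 d = 445,890 Wh = 445.9 kWh
microwave oven: 981 W × 10.7 h × 30 d = 314,901 Wh = 314.9 kWh
LED light strip: 19.88 W × 8.6 h × 30 d = 5,129 Wh = 5.129 kWh
desktop computer: 282.1 W × 7.85 h × 30 d = 66,435 Wh = 66.43 kWh
Total energy = 445.9 + 314.9 + 5.129 + 66.43 = 832.4 kWh
Cost = 832.4 kWh × £0.261 = £217.24 ≈ £217

£217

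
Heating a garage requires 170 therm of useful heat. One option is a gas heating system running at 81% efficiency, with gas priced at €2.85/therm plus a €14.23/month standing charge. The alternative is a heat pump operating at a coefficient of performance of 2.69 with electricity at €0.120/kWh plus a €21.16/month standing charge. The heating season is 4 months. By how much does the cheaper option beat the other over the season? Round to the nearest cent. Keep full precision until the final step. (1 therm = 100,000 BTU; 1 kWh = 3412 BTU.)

Heat load = 170 therm × 100,000 = 17,000,000 BTU
Gas: input = 17,000,000 / 0.81 = 20,987,654 BTU = 209.9 therm → 209.9 × €2.85 = €598.15; + 4 × €14.23 standing = €655.07
Heat pump: 17,000,000 BTU / 3412 = 4,982 kWh heat; / 2.69 = 1,852 kWh in → × €0.120 = €222.26; + 4 × €21.16 standing = €306.90
Difference = |€655.07 − €306.90| = €348.16

€348.16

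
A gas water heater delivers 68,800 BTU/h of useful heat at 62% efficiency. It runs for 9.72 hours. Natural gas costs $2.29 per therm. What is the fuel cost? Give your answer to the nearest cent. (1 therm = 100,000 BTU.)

Heat delivered = 68,800 BTU/h × 9.72 h = 668,736 BTU
Gas input = 668,736 / 0.62 = 1,078,606 BTU
= 1,078,606 / 100,000 = 10.79 therm
Cost = 10.79 × $2.29/therm = $24.70

$24.70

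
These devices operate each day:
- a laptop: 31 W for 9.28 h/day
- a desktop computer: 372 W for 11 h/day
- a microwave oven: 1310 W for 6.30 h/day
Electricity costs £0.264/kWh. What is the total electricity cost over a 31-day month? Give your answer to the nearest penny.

laptop: 31 W × 9.28 h × 31 d = 8,918 Wh = 8.918 kWh
desktop computer: 372 W × 11 h × 31 d = 126,852 Wh = 126.9 kWh
microwave oven: 1310 W × 6.30 h × 31 d = 255,843 Wh = 255.8 kWh
Total energy = 8.918 + 126.9 + 255.8 = 391.6 kWh
Cost = 391.6 kWh × £0.264 = £103.39

£103.39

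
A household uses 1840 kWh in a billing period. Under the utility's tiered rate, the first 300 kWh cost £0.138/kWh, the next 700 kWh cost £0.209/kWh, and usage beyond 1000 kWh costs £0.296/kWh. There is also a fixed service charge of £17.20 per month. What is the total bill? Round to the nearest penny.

First 300 kWh × £0.138 = £41.40
Next 700 kWh × £0.209 = £146.30
Remaining 840 kWh × £0.296 = £248.64
Energy charge = £436.34; + service £17.20 = £453.54

£453.54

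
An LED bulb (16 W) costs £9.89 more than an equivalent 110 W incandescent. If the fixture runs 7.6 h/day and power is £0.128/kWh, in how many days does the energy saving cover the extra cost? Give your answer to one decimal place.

Power saved = 110 − 16 = 94 W
Daily energy saved = 94 W × 7.6 h = 714.4 Wh = 0.7144 kWh
Daily savings = 0.7144 × £0.128 = £0.0914
Payback = £9.89 / £0.0914 per day = 108.2 days

108.2 days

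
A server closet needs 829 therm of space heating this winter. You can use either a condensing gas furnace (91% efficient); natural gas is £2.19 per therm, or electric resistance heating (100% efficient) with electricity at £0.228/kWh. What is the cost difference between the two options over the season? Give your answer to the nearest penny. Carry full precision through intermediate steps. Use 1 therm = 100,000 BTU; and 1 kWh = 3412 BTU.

£3544.56

Heat load = 829 therm × 100,000 = 82,900,000 BTU
Gas: input = 82,900,000 / 0.91 = 91,098,901 BTU = 911 therm → 911 × £2.19 = £1,995.07
Electric: 82,900,000 BTU / 3412 = 24,300 kWh → × £0.228 = £5,539.62
Difference = |£1,995.07 − £5,539.62| = £3,544.56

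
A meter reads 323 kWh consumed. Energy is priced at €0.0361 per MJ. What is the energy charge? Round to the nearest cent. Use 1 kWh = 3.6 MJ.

€41.98

323 kWh × (3.6 MJ/kWh) = 1,163 MJ
Cost = 1,163 MJ × €0.0361/MJ = €41.98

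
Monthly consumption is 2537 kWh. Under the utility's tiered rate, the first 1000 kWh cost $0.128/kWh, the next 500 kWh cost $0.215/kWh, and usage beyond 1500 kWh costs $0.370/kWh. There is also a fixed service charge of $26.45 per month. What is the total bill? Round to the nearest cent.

First 1000 kWh × $0.128 = $128.00
Next 500 kWh × $0.215 = $107.50
Remaining 1037 kWh × $0.370 = $383.69
Energy charge = $619.19; + service $26.45 = $645.64

$645.64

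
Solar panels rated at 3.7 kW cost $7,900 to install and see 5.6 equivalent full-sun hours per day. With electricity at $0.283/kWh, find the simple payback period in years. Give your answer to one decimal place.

3.7 years

Daily generation = 3.7 kW × 5.6 h = 20.72 kWh
Annual generation = 20.72 × 365 = 7562.8 kWh
Annual savings = 7562.8 × $0.283 = $2,140.27
Payback = $7,900 / $2,140.27 = 3.69 years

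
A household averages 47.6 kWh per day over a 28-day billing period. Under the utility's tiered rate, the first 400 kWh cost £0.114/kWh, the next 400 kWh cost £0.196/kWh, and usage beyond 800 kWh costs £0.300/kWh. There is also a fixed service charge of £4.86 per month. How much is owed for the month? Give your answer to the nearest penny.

£288.70

Usage = 47.6 kWh/day × 28 days = 1332.8 kWh
First 400 kWh × £0.114 = £45.60
Next 400 kWh × £0.196 = £78.40
Remaining 532.8 kWh × £0.300 = £159.84
Energy charge = £283.84; + service £4.86 = £288.70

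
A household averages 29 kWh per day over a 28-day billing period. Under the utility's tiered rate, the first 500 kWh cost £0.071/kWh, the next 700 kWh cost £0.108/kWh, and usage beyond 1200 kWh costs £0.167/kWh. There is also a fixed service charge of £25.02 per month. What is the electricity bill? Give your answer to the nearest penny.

Usage = 29 kWh/day × 28 days = 812 kWh
First 500 kWh × £0.071 = £35.50
Next 312 kWh × £0.108 = £33.70
Remaining tier: 0 kWh (not reached)
Energy charge = £69.20; + service £25.02 = £94.22

£94.22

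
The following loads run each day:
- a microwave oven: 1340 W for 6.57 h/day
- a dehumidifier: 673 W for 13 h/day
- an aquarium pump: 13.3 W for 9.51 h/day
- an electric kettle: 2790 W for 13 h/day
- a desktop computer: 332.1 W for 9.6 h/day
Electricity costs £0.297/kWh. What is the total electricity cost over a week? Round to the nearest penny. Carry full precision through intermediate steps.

£118.79

microwave oven: 1340 W × 6.57 h × 7 d = 61,627 Wh = 61.63 kWh
dehumidifier: 673 W × 13 h × 7 d = 61,243 Wh = 61.24 kWh
aquarium pump: 13.3 W × 9.51 h × 7 d = 885 Wh = 0.8854 kWh
electric kettle: 2790 W × 13 h × 7 d = 253,890 Wh = 253.9 kWh
desktop computer: 332.1 W × 9.6 h × 7 d = 22,317 Wh = 22.32 kWh
Total energy = 61.63 + 61.24 + 0.8854 + 253.9 + 22.32 = 400 kWh
Cost = 400 kWh × £0.297 = £118.79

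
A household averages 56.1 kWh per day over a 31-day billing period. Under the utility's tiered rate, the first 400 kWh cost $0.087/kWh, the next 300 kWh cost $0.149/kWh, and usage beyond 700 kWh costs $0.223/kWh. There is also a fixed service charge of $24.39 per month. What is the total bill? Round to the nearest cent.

$335.61

Usage = 56.1 kWh/day × 31 days = 1739.1 kWh
First 400 kWh × $0.087 = $34.80
Next 300 kWh × $0.149 = $44.70
Remaining 1039.1 kWh × $0.223 = $231.72
Energy charge = $311.22; + service $24.39 = $335.61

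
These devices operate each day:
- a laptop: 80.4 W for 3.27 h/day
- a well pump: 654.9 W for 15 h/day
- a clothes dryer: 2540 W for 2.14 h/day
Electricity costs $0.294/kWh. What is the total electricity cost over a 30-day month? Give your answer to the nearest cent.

$136.90

laptop: 80.4 W × 3.27 h × 30 d = 7,887 Wh = 7.887 kWh
well pump: 654.9 W × 15 h × 30 d = 294,705 Wh = 294.7 kWh
clothes dryer: 2540 W × 2.14 h × 30 d = 163,068 Wh = 163.1 kWh
Total energy = 7.887 + 294.7 + 163.1 = 465.7 kWh
Cost = 465.7 kWh × $0.294 = $136.90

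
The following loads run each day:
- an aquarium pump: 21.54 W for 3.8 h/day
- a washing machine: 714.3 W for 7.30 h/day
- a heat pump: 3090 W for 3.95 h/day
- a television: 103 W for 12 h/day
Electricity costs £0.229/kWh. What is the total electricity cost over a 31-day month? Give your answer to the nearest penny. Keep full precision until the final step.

aquarium pump: 21.54 W × 3.8 h × 31 d = 2,537 Wh = 2.537 kWh
washing machine: 714.3 W × 7.30 h × 31 d = 161,646 Wh = 161.6 kWh
heat pump: 3090 W × 3.95 h × 31 d = 378,370 Wh = 378.4 kWh
television: 103 W × 12 h × 31 d = 38,316 Wh = 38.32 kWh
Total energy = 2.537 + 161.6 + 378.4 + 38.32 = 580.9 kWh
Cost = 580.9 kWh × £0.229 = £133.02

£133.02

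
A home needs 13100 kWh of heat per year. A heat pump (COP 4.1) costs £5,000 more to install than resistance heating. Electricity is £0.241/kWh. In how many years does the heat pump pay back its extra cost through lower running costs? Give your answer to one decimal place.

Resistance: 13100 kWh × £0.241 = £3,157.10/yr
Heat pump: 13100 / 4.1 = 3195 kWh in → × £0.241 = £770.02/yr
Annual savings = £2,387.08
Payback = £5,000 / £2,387.08 = 2.09 years

2.1 years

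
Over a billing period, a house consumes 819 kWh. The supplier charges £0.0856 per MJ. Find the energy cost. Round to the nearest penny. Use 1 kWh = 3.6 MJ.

£252.38

819 kWh × (3.6 MJ/kWh) = 2,948 MJ
Cost = 2,948 MJ × £0.0856/MJ = £252.38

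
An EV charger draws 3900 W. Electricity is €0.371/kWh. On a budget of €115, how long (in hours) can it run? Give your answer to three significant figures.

79.5 h

Energy budget = €115 / €0.371 per kWh = 310 kWh = 309,973 Wh
Runtime = 309,973 Wh / 3900 W = 79.48 h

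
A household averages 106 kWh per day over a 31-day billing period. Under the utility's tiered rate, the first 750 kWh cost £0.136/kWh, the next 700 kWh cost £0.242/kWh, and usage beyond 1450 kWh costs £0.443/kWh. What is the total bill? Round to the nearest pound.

£1085

Usage = 106 kWh/day × 31 days = 3286 kWh
First 750 kWh × £0.136 = £102.00
Next 700 kWh × £0.242 = £169.40
Remaining 1836 kWh × £0.443 = £813.35
Total = £1,084.75 ≈ £1085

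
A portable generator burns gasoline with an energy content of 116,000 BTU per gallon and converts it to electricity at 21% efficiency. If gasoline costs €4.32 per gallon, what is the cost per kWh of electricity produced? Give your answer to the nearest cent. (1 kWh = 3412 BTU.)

€0.61

Electrical output per gallon = 116,000 BTU × 0.21 / 3412 BTU/kWh = 7.14 kWh
Cost per kWh = €4.32 / 7.14 kWh = €0.605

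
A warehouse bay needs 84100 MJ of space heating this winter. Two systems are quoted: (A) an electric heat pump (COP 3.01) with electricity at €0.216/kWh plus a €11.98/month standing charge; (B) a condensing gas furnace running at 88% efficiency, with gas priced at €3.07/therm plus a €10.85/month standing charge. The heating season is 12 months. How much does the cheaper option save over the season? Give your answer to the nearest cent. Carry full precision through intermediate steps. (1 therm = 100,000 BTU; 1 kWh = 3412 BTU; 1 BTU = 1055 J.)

€1090.86

Heat load = 84100 MJ = 84,100,000,000 J / 1055 = 79,715,640 BTU
Gas: input = 79,715,640 / 0.88 = 90,585,954 BTU = 905.9 therm → 905.9 × €3.07 = €2,780.99; + 12 × €10.85 standing = €2,911.19
Heat pump: 79,715,640 BTU / 3412 = 23,360 kWh heat; / 3.01 = 7,762 kWh in → × €0.216 = €1,676.57; + 12 × €11.98 standing = €1,820.33
Difference = |€2,911.19 − €1,820.33| = €1,090.86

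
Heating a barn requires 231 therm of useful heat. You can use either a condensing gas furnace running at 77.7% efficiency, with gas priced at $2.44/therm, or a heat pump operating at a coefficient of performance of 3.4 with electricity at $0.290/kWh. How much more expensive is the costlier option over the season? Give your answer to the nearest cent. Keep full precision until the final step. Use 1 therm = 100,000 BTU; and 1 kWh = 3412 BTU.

$147.95

Heat load = 231 therm × 100,000 = 23,100,000 BTU
Gas: input = 23,100,000 / 0.777 = 29,729,730 BTU = 297.3 therm → 297.3 × $2.44 = $725.41
Heat pump: 23,100,000 BTU / 3412 = 6,770 kWh heat; / 3.4 = 1,991 kWh in → × $0.290 = $577.46
Difference = |$725.41 − $577.46| = $147.95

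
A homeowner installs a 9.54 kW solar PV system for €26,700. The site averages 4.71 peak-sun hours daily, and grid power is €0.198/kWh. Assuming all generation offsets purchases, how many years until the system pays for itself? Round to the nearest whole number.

Daily generation = 9.54 kW × 4.71 h = 44.93 kWh
Annual generation = 44.93 × 365 = 16401 kWh
Annual savings = 16401 × €0.198 = €3,247.34
Payback = €26,700 / €3,247.34 = 8.22 years

8 years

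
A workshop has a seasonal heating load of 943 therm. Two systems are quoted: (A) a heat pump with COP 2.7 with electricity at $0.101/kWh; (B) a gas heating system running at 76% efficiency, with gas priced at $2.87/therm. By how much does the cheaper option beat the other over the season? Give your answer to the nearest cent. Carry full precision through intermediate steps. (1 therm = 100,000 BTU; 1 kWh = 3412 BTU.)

$2527.21

Heat load = 943 therm × 100,000 = 94,300,000 BTU
Gas: input = 94,300,000 / 0.76 = 124,078,947 BTU = 1,241 therm → 1,241 × $2.87 = $3,561.07
Heat pump: 94,300,000 BTU / 3412 = 27,640 kWh heat; / 2.7 = 10,240 kWh in → × $0.101 = $1,033.86
Difference = |$3,561.07 − $1,033.86| = $2,527.21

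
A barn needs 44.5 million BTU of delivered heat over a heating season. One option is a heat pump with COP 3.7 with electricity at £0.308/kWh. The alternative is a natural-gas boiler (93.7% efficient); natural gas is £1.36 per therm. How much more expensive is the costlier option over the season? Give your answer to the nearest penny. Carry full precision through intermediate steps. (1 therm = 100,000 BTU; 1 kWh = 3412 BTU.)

£439.78

Heat load = 44.5 × 10⁶ BTU = 44,500,000 BTU
Gas: input = 44,500,000 / 0.937 = 47,491,996 BTU = 474.9 therm → 474.9 × £1.36 = £645.89
Heat pump: 44,500,000 BTU / 3412 = 13,040 kWh heat; / 3.7 = 3,525 kWh in → × £0.308 = £1,085.68
Difference = |£645.89 − £1,085.68| = £439.78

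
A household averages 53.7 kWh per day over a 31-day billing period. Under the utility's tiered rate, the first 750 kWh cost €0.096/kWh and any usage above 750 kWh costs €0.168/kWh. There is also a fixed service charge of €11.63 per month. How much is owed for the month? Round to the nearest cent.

Usage = 53.7 kWh/day × 31 days = 1664.7 kWh
First 750 kWh × €0.096 = €72.00
Remaining 914.7 kWh × €0.168 = €153.67
Energy charge = €225.67; + service €11.63 = €237.30

€237.30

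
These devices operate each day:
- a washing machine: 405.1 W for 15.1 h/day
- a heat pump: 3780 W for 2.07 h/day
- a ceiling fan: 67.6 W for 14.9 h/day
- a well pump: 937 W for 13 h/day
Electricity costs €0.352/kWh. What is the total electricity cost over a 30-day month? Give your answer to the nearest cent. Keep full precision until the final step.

washing machine: 405.1 W × 15.1 h × 30 d = 183,510 Wh = 183.5 kWh
heat pump: 3780 W × 2.07 h × 30 d = 234,738 Wh = 234.7 kWh
ceiling fan: 67.6 W × 14.9 h × 30 d = 30,217 Wh = 30.22 kWh
well pump: 937 W × 13 h × 30 d = 365,430 Wh = 365.4 kWh
Total energy = 183.5 + 234.7 + 30.22 + 365.4 = 813.9 kWh
Cost = 813.9 kWh × €0.352 = €286.49

€286.49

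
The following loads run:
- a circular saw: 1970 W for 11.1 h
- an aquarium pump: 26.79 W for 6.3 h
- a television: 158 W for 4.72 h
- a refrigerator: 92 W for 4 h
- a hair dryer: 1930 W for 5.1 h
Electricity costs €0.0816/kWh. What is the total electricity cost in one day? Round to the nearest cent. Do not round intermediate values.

circular saw: 1970 W × 11.1 h = 21,867 Wh = 21.87 kWh
aquarium pump: 26.79 W × 6.3 h = 169 Wh = 0.1688 kWh
television: 158 W × 4.72 h = 746 Wh = 0.7458 kWh
refrigerator: 92 W × 4 h = 368 Wh = 0.368 kWh
hair dryer: 1930 W × 5.1 h = 9,843 Wh = 9.843 kWh
Total energy = 21.87 + 0.1688 + 0.7458 + 0.368 + 9.843 = 32.99 kWh
Cost = 32.99 kWh × €0.0816 = €2.69

€2.69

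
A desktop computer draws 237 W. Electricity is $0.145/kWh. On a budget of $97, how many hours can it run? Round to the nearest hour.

Energy budget = $97 / $0.145 per kWh = 669 kWh = 668,966 Wh
Runtime = 668,966 Wh / 237 W = 2,823 h

2823 h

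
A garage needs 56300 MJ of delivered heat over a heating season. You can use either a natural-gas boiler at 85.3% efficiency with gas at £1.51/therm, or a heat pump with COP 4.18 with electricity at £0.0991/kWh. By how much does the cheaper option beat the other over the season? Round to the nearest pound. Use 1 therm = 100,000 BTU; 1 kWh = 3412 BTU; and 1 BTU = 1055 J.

Heat load = 56300 MJ = 56,300,000,000 J / 1055 = 53,364,929 BTU
Gas: input = 53,364,929 / 0.853 = 62,561,464 BTU = 625.6 therm → 625.6 × £1.51 = £944.68
Heat pump: 53,364,929 BTU / 3412 = 15,640 kWh heat; / 4.18 = 3,742 kWh in → × £0.0991 = £370.80
Difference = |£944.68 − £370.80| = £573.87 ≈ £574

£574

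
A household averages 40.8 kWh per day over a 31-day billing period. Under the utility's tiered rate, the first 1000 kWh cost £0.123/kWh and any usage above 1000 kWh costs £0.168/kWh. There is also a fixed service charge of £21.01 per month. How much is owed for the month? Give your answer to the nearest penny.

Usage = 40.8 kWh/day × 31 days = 1264.8 kWh
First 1000 kWh × £0.123 = £123.00
Remaining 264.8 kWh × £0.168 = £44.49
Energy charge = £167.49; + service £21.01 = £188.50

£188.50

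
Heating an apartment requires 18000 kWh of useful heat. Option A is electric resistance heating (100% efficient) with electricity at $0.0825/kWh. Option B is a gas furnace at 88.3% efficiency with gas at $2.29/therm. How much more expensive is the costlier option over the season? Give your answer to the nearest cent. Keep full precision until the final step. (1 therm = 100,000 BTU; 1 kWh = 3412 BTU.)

Heat load = 18000 kWh × 3412 = 61,416,000 BTU
Gas: input = 61,416,000 / 0.883 = 69,553,794 BTU = 695.5 therm → 695.5 × $2.29 = $1,592.78
Electric: 61,416,000 BTU / 3412 = 18,000 kWh → × $0.0825 = $1,485.00
Difference = |$1,592.78 − $1,485.00| = $107.78

$107.78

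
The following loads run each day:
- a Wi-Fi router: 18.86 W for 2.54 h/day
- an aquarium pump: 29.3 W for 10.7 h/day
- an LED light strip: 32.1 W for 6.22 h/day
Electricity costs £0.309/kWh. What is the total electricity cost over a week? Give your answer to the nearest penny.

£1.21

Wi-Fi router: 18.86 W × 2.54 h × 7 d = 335 Wh = 0.3353 kWh
aquarium pump: 29.3 W × 10.7 h × 7 d = 2,195 Wh = 2.195 kWh
LED light strip: 32.1 W × 6.22 h × 7 d = 1,398 Wh = 1.398 kWh
Total energy = 0.3353 + 2.195 + 1.398 = 3.928 kWh
Cost = 3.928 kWh × £0.309 = £1.21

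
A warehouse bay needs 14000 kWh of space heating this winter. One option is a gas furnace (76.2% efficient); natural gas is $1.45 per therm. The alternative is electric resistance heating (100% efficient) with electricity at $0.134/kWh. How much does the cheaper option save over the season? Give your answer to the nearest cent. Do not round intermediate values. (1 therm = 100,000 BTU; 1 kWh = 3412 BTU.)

$967.03

Heat load = 14000 kWh × 3412 = 47,768,000 BTU
Gas: input = 47,768,000 / 0.762 = 62,687,664 BTU = 626.9 therm → 626.9 × $1.45 = $908.97
Electric: 47,768,000 BTU / 3412 = 14,000 kWh → × $0.134 = $1,876.00
Difference = |$908.97 − $1,876.00| = $967.03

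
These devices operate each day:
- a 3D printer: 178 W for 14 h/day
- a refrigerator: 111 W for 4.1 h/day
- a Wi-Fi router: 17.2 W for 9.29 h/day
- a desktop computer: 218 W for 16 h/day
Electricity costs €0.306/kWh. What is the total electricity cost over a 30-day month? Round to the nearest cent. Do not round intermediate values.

€60.54

3D printer: 178 W × 14 h × 30 d = 74,760 Wh = 74.76 kWh
refrigerator: 111 W × 4.1 h × 30 d = 13,653 Wh = 13.65 kWh
Wi-Fi router: 17.2 W × 9.29 h × 30 d = 4,794 Wh = 4.794 kWh
desktop computer: 218 W × 16 h × 30 d = 104,640 Wh = 104.6 kWh
Total energy = 74.76 + 13.65 + 4.794 + 104.6 = 197.8 kWh
Cost = 197.8 kWh × €0.306 = €60.54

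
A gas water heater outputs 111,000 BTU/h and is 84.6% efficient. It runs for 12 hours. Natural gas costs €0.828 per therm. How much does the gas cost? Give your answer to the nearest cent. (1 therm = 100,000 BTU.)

Heat delivered = 111,000 BTU/h × 12 h = 1,332,000 BTU
Gas input = 1,332,000 / 0.846 = 1,574,468 BTU
= 1,574,468 / 100,000 = 15.74 therm
Cost = 15.74 × €0.828/therm = €13.04

€13.04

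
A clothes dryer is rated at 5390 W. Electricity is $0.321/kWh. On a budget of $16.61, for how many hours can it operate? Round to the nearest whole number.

10 h

Energy budget = $16.61 / $0.321 per kWh = 51.74 kWh = 51,745 Wh
Runtime = 51,745 Wh / 5390 W = 9.6 h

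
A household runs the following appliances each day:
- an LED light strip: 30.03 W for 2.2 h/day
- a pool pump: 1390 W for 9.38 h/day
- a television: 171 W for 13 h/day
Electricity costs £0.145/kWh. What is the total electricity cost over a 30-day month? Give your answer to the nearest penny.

LED light strip: 30.03 W × 2.2 h × 30 d = 1,982 Wh = 1.982 kWh
pool pump: 1390 W × 9.38 h × 30 d = 391,146 Wh = 391.1 kWh
television: 171 W × 13 h × 30 d = 66,690 Wh = 66.69 kWh
Total energy = 1.982 + 391.1 + 66.69 = 459.8 kWh
Cost = 459.8 kWh × £0.145 = £66.67

£66.67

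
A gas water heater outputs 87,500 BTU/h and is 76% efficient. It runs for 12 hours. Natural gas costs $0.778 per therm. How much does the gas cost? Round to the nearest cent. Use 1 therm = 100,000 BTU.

Heat delivered = 87,500 BTU/h × 12 h = 1,050,000 BTU
Gas input = 1,050,000 / 0.76 = 1,381,579 BTU
= 1,381,579 / 100,000 = 13.82 therm
Cost = 13.82 × $0.778/therm = $10.75

$10.75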